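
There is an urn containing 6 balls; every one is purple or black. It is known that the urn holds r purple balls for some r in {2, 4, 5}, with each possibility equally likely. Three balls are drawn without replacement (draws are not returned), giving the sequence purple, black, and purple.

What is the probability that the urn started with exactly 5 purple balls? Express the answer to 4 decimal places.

The likelihood of the observed sequence under each hypothesis: P(data | r = 2) = (2/6)(4/5)(1/4) = 1/15; P(data | r = 4) = (4/6)(2/5)(3/4) = 1/5; P(data | r = 5) = (5/6)(1/5)(4/4) = 1/6.
Multiplying each by its prior: 1/3 · 1/15 = 1/45, 1/3 · 1/5 = 1/15, 1/3 · 1/6 = 1/18; with total 13/90.
By Bayes' rule, P(r = 5 | data) = (1/18) / (13/90) = 5/13.

0.3846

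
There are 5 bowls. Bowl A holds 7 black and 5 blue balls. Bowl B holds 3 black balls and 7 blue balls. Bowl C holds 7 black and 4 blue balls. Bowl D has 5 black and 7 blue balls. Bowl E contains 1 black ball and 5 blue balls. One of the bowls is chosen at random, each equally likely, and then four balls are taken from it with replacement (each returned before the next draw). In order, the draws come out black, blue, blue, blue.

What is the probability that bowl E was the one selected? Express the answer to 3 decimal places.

Compute the likelihood of the observed sequence for each case: P(data | bowl A) = (7/12)(5/12)(5/12)(5/12) = 0.042197; P(data | bowl B) = (3/10)(7/10)(7/10)(7/10) = 0.1029; P(data | bowl C) = (7/11)(4/11)(4/11)(4/11) = 0.030599; P(data | bowl D) = (5/12)(7/12)(7/12)(7/12) = 0.082706; P(data | bowl E) = (1/6)(5/6)(5/6)(5/6) = 0.096451.
The prior-weighted likelihoods are 1/5 · 0.042197 = 0.0084394, 1/5 · 0.1029 = 0.02058, 1/5 · 0.030599 = 0.0061198, 1/5 · 0.082706 = 0.016541, 1/5 · 0.096451 = 0.01929; with total 0.070971.
Therefore the posterior P(bowl E | data) = (0.01929) / (0.070971) = 0.2718.

0.272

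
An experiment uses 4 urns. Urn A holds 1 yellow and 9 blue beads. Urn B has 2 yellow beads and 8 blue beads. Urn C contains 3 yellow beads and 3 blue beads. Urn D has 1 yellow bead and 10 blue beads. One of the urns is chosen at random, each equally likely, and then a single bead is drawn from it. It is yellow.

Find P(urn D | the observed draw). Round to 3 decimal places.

For each hypothesis, P(data | H) works out to: P(data | urn A) = (1/10) = 1/10; P(data | urn B) = (2/10) = 1/5; P(data | urn C) = (3/6) = 1/2; P(data | urn D) = (1/11) = 1/11.
Weighting by the prior gives 1/4 · 1/10 = 1/40, 1/4 · 1/5 = 1/20, 1/4 · 1/2 = 1/8, 1/4 · 1/11 = 1/44; summing to 49/220.
Therefore the posterior P(urn D | data) = (1/44) / (49/220) = 5/49.

0.102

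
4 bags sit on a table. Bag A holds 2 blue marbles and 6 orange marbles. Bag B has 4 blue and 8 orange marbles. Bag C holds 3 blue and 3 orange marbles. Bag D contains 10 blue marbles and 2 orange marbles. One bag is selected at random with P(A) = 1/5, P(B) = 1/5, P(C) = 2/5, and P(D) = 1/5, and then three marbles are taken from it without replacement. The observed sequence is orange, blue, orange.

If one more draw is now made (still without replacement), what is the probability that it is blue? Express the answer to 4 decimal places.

For each hypothesis, P(data | H) works out to: P(data | bag A) = (6/8)(2/7)(5/6) = 0.17857; P(data | bag B) = (8/12)(4/11)(7/10) = 0.1697; P(data | bag C) = (3/6)(3/5)(2/4) = 0.15; P(data | bag D) = (2/12)(10/11)(1/10) = 0.015152.
Multiplying each by its prior: 1/5 · 0.17857 = 0.035714, 1/5 · 0.1697 = 0.033939, 2/5 · 0.15 = 0.06, 1/5 · 0.015152 = 0.0030303; with total 0.13268.
The posterior is then P(bag A | data) = 0.26917, P(bag B | data) = 0.25579, P(bag C | data) = 0.4522, P(bag D | data) = 0.022838.
So P(blue next | data) = Σ P(blue next | H) P(H | data) = (1/5)(0.26917) + (1/3)(0.25579) + (2/3)(0.4522) + (1)(0.022838) = 0.4634.

0.4634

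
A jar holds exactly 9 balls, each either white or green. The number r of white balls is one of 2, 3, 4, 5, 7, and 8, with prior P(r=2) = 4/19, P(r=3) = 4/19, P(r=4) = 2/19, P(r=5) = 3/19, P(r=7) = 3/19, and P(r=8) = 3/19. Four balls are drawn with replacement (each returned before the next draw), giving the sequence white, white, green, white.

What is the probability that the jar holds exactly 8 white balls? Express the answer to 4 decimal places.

The likelihood of the observed sequence under each hypothesis: P(data | r = 2) = (2/9)(2/9)(7/9)(2/9) = 0.0085353; P(data | r = 3) = (3/9)(3/9)(6/9)(3/9) = 0.024691; P(data | r = 4) = (4/9)(4/9)(5/9)(4/9) = 0.048773; P(data | r = 5) = (5/9)(5/9)(4/9)(5/9) = 0.076208; P(data | r = 7) = (7/9)(7/9)(2/9)(7/9) = 0.10456; P(data | r = 8) = (8/9)(8/9)(1/9)(8/9) = 0.078037.
Weighting by the prior gives 4/19 · 0.0085353 = 0.0017969, 4/19 · 0.024691 = 0.0051982, 2/19 · 0.048773 = 0.005134, 3/19 · 0.076208 = 0.012033, 3/19 · 0.10456 = 0.016509, 3/19 · 0.078037 = 0.012322; with total 0.052993.
So P(r = 8 | data) = (0.012322) / (0.052993) = 0.23252.

0.2325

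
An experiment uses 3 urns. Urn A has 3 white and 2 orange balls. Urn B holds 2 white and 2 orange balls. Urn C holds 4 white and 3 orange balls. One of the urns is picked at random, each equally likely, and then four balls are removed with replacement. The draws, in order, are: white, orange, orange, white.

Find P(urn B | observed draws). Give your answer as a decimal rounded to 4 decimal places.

The likelihood of the observed sequence under each hypothesis: P(data | urn A) = (3/5)(2/5)(2/5)(3/5) = 0.0576; P(data | urn B) = (2/4)(2/4)(2/4)(2/4) = 0.0625; P(data | urn C) = (4/7)(3/7)(3/7)(4/7) = 0.059975.
The prior-weighted likelihoods are 1/3 · 0.0576 = 0.0192, 1/3 · 0.0625 = 0.020833, 1/3 · 0.059975 = 0.019992; these sum to 0.060025.
So P(urn B | data) = (0.020833) / (0.060025) = 0.34708.

0.3471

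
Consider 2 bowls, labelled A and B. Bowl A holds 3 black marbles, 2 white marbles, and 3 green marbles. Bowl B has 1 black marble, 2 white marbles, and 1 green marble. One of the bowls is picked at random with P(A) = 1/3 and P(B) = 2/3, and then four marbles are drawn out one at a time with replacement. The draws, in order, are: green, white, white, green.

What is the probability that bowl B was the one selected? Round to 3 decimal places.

0.780

The likelihood of the observed sequence under each hypothesis: P(data | bowl A) = (3/8)(2/8)(2/8)(3/8) = 0.0087891; P(data | bowl B) = (1/4)(2/4)(2/4)(1/4) = 0.015625.
Multiplying each by its prior: 1/3 · 0.0087891 = 0.0029297, 2/3 · 0.015625 = 0.010417; with total 0.013346.
By Bayes' rule, P(bowl B | data) = (0.010417) / (0.013346) = 0.78049.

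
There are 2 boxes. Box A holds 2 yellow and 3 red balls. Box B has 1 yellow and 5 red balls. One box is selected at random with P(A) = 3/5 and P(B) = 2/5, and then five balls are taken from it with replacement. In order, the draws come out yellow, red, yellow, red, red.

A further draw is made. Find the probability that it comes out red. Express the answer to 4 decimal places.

Compute the likelihood of the observed sequence for each case: P(data | box A) = (2/5)(3/5)(2/5)(3/5)(3/5) = 0.03456; P(data | box B) = (1/6)(5/6)(1/6)(5/6)(5/6) = 0.016075.
The prior-weighted likelihoods are 3/5 · 0.03456 = 0.020736, 2/5 · 0.016075 = 0.00643; summing to 0.027166.
Normalising, the posterior is P(box A | data) = 0.76331, P(box B | data) = 0.23669.
The predictive probability is P(red next | data) = (3/5)(0.76331) + (5/6)(0.23669) = 0.65523.

0.6552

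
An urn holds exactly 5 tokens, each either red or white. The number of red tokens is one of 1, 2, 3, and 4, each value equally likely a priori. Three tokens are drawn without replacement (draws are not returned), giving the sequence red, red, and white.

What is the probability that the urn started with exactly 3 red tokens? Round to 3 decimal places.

0.400

The likelihood of the observed sequence under each hypothesis: P(data | r = 1) = (1/5)(0/4) = 0; P(data | r = 2) = (2/5)(1/4)(3/3) = 1/10; P(data | r = 3) = (3/5)(2/4)(2/3) = 1/5; P(data | r = 4) = (4/5)(3/4)(1/3) = 1/5.
Multiplying each by its prior: 1/4 · 0 = 0, 1/4 · 1/10 = 1/40, 1/4 · 1/5 = 1/20, 1/4 · 1/5 = 1/20; summing to 1/8.
So P(r = 3 | data) = (1/20) / (1/8) = 2/5.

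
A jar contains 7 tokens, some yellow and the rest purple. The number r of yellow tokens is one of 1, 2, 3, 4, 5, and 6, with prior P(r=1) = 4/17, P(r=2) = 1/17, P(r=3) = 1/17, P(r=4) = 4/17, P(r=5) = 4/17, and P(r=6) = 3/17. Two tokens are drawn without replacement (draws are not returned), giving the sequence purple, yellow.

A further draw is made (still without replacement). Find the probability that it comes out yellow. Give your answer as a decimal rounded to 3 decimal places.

0.563

For each hypothesis, P(data | H) works out to: P(data | r = 1) = (6/7)(1/6) = 1/7; P(data | r = 2) = (5/7)(2/6) = 5/21; P(data | r = 3) = (4/7)(3/6) = 2/7; P(data | r = 4) = (3/7)(4/6) = 2/7; P(data | r = 5) = (2/7)(5/6) = 5/21; P(data | r = 6) = (1/7)(6/6) = 1/7.
Multiplying each by its prior: 4/17 · 1/7 = 4/119, 1/17 · 5/21 = 5/357, 1/17 · 2/7 = 2/119, 4/17 · 2/7 = 8/119, 4/17 · 5/21 = 20/357, 3/17 · 1/7 = 3/119; with total 76/357.
The posterior is then P(r = 1 | data) = 3/19, P(r = 2 | data) = 5/76, P(r = 3 | data) = 3/38, P(r = 4 | data) = 6/19, P(r = 5 | data) = 5/19, P(r = 6 | data) = 9/76.
Averaging over the posterior, P(yellow next | data) = (0)(3/19) + (1/5)(5/76) + (2/5)(3/38) + (3/5)(6/19) + (4/5)(5/19) + (1)(9/76) = 107/190.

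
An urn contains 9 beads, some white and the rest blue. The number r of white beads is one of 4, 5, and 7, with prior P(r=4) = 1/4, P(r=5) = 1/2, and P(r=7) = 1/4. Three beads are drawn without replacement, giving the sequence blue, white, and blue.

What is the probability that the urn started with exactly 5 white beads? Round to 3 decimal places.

Compute the likelihood of the observed sequence for each case: P(data | r = 4) = (5/9)(4/8)(4/7) = 0.15873; P(data | r = 5) = (4/9)(5/8)(3/7) = 0.11905; P(data | r = 7) = (2/9)(7/8)(1/7) = 0.027778.
The prior-weighted likelihoods are 1/4 · 0.15873 = 0.039683, 1/2 · 0.11905 = 0.059524, 1/4 · 0.027778 = 0.0069444; summing to 0.10615.
By Bayes' rule, P(r = 5 | data) = (0.059524) / (0.10615) = 0.56075.

0.561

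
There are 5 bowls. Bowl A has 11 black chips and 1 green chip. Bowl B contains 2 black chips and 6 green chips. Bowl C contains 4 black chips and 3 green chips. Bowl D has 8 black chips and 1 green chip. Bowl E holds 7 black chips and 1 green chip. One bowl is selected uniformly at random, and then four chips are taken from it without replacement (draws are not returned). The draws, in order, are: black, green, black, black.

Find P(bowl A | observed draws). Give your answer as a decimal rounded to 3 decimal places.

Under each hypothesis, the probability of the observed sequence is: P(data | bowl A) = (11/12)(1/11)(10/10)(9/9) = 0.083333; P(data | bowl B) = (2/8)(6/7)(1/6)(0/5) = 0; P(data | bowl C) = (4/7)(3/6)(3/5)(2/4) = 0.085714; P(data | bowl D) = (8/9)(1/8)(7/7)(6/6) = 0.11111; P(data | bowl E) = (7/8)(1/7)(6/6)(5/5) = 0.125.
Weighting by the prior gives 1/5 · 0.083333 = 0.016667, 1/5 · 0 = 0, 1/5 · 0.085714 = 0.017143, 1/5 · 0.11111 = 0.022222, 1/5 · 0.125 = 0.025; with total 0.081032.
Therefore the posterior P(bowl A | data) = (0.016667) / (0.081032) = 0.20568.

0.206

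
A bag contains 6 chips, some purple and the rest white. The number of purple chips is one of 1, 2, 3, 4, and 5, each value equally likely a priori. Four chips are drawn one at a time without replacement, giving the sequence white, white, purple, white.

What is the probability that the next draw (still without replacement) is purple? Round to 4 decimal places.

Compute the likelihood of the observed sequence for each case: P(data | r = 1) = (5/6)(4/5)(1/4)(3/3) = 1/6; P(data | r = 2) = (4/6)(3/5)(2/4)(2/3) = 2/15; P(data | r = 3) = (3/6)(2/5)(3/4)(1/3) = 1/20; P(data | r = 4) = (2/6)(1/5)(4/4)(0/3) = 0; P(data | r = 5) = (1/6)(0/5) = 0.
Weighting by the prior gives 1/5 · 1/6 = 1/30, 1/5 · 2/15 = 2/75, 1/5 · 1/20 = 1/100, 1/5 · 0 = 0, 1/5 · 0 = 0; summing to 7/100.
Dividing through by the total gives posterior P(r = 1 | data) = 10/21, P(r = 2 | data) = 8/21, P(r = 3 | data) = 1/7, P(r = 4 | data) = 0, P(r = 5 | data) = 0.
So P(purple next | data) = Σ P(purple next | H) P(H | data) = (0)(10/21) + (1/2)(8/21) + (1)(1/7) = 1/3.

0.3333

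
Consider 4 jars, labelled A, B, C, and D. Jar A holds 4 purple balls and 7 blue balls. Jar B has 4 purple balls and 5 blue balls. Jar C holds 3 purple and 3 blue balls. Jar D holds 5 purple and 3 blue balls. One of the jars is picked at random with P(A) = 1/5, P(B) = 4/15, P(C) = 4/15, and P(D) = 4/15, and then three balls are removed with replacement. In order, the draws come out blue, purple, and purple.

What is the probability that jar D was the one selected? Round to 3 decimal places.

0.330

The likelihood of the observed sequence under each hypothesis: P(data | jar A) = (7/11)(4/11)(4/11) = 0.084147; P(data | jar B) = (5/9)(4/9)(4/9) = 0.10974; P(data | jar C) = (3/6)(3/6)(3/6) = 0.125; P(data | jar D) = (3/8)(5/8)(5/8) = 0.14648.
Weighting by the prior gives 1/5 · 0.084147 = 0.016829, 4/15 · 0.10974 = 0.029264, 4/15 · 0.125 = 0.033333, 4/15 · 0.14648 = 0.039062; summing to 0.11849.
By Bayes' rule, P(jar D | data) = (0.039062) / (0.11849) = 0.32967.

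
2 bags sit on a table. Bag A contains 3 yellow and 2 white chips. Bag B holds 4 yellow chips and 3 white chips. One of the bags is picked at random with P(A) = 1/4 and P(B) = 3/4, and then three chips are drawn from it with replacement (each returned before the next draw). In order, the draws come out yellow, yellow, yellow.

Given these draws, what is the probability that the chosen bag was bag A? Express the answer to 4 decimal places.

0.2784

Compute the likelihood of the observed sequence for each case: P(data | bag A) = (3/5)(3/5)(3/5) = 0.216; P(data | bag B) = (4/7)(4/7)(4/7) = 0.18659.
Weighting by the prior gives 1/4 · 0.216 = 0.054, 3/4 · 0.18659 = 0.13994; these sum to 0.19394.
So P(bag A | data) = (0.054) / (0.19394) = 0.27843.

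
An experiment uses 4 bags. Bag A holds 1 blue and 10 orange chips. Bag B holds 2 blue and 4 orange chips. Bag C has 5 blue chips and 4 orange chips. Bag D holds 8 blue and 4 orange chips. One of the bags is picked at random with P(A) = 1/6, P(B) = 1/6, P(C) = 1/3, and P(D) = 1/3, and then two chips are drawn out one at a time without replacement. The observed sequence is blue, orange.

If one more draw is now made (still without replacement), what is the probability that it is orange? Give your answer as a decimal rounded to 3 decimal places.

0.482

The likelihood of the observed sequence under each hypothesis: P(data | bag A) = (1/11)(10/10) = 0.090909; P(data | bag B) = (2/6)(4/5) = 0.26667; P(data | bag C) = (5/9)(4/8) = 0.27778; P(data | bag D) = (8/12)(4/11) = 0.24242.
The prior-weighted likelihoods are 1/6 · 0.090909 = 0.015152, 1/6 · 0.26667 = 0.044444, 1/3 · 0.27778 = 0.092593, 1/3 · 0.24242 = 0.080808; these sum to 0.233.
The posterior is then P(bag A | data) = 0.065029, P(bag B | data) = 0.19075, P(bag C | data) = 0.3974, P(bag D | data) = 0.34682.
Averaging over the posterior, P(orange next | data) = (1)(0.065029) + (3/4)(0.19075) + (3/7)(0.3974) + (3/10)(0.34682) = 0.48245.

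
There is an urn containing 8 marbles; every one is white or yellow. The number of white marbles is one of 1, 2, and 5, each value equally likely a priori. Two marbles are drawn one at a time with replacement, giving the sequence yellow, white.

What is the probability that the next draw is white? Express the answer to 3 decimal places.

0.390

Compute the likelihood of the observed sequence for each case: P(data | r = 1) = (7/8)(1/8) = 7/64; P(data | r = 2) = (6/8)(2/8) = 3/16; P(data | r = 5) = (3/8)(5/8) = 15/64.
Multiplying each by its prior: 1/3 · 7/64 = 7/192, 1/3 · 3/16 = 1/16, 1/3 · 15/64 = 5/64; summing to 17/96.
Normalising, the posterior is P(r = 1 | data) = 7/34, P(r = 2 | data) = 6/17, P(r = 5 | data) = 15/34.
The predictive probability is P(white next | data) = (1/8)(7/34) + (1/4)(6/17) + (5/8)(15/34) = 53/136.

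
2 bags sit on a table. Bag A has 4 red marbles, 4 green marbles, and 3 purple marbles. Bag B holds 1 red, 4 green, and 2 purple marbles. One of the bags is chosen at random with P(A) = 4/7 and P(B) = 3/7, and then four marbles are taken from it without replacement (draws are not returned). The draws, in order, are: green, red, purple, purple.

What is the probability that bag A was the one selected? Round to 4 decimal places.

Compute the likelihood of the observed sequence for each case: P(data | bag A) = (4/11)(4/10)(3/9)(2/8) = 0.012121; P(data | bag B) = (4/7)(1/6)(2/5)(1/4) = 0.0095238.
The prior-weighted likelihoods are 4/7 · 0.012121 = 0.0069264, 3/7 · 0.0095238 = 0.0040816; these sum to 0.011008.
So P(bag A | data) = (0.0069264) / (0.011008) = 0.62921.

0.6292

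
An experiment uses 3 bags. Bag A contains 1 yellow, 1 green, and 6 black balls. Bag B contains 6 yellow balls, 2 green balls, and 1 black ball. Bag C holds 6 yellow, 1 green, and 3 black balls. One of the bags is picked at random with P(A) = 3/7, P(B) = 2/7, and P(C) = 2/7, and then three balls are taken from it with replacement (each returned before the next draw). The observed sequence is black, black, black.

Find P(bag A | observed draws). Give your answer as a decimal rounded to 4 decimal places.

For each hypothesis, P(data | H) works out to: P(data | bag A) = (6/8)(6/8)(6/8) = 0.42188; P(data | bag B) = (1/9)(1/9)(1/9) = 0.0013717; P(data | bag C) = (3/10)(3/10)(3/10) = 0.027.
The prior-weighted likelihoods are 3/7 · 0.42188 = 0.1808, 2/7 · 0.0013717 = 0.00039193, 2/7 · 0.027 = 0.0077143; these sum to 0.18891.
Hence P(bag A | data) = (0.1808) / (0.18891) = 0.95709.

0.9571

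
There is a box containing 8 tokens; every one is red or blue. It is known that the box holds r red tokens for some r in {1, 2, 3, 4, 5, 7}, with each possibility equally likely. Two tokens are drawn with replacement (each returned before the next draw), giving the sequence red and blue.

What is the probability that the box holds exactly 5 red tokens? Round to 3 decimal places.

For each hypothesis, P(data | H) works out to: P(data | r = 1) = (1/8)(7/8) = 7/64; P(data | r = 2) = (2/8)(6/8) = 3/16; P(data | r = 3) = (3/8)(5/8) = 15/64; P(data | r = 4) = (4/8)(4/8) = 1/4; P(data | r = 5) = (5/8)(3/8) = 15/64; P(data | r = 7) = (7/8)(1/8) = 7/64.
The prior-weighted likelihoods are 1/6 · 7/64 = 7/384, 1/6 · 3/16 = 1/32, 1/6 · 15/64 = 5/128, 1/6 · 1/4 = 1/24, 1/6 · 15/64 = 5/128, 1/6 · 7/64 = 7/384; summing to 3/16.
By Bayes' rule, P(r = 5 | data) = (5/128) / (3/16) = 5/24.

0.208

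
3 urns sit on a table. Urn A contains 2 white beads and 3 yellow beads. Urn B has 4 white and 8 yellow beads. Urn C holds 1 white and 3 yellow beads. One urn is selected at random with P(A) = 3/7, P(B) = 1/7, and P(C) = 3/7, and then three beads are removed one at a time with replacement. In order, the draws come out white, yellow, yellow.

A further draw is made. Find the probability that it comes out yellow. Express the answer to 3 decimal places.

Under each hypothesis, the probability of the observed sequence is: P(data | urn A) = (2/5)(3/5)(3/5) = 0.144; P(data | urn B) = (4/12)(8/12)(8/12) = 0.14815; P(data | urn C) = (1/4)(3/4)(3/4) = 0.14062.
Weighting by the prior gives 3/7 · 0.144 = 0.061714, 1/7 · 0.14815 = 0.021164, 3/7 · 0.14062 = 0.060268; summing to 0.14315.
Dividing through by the total gives posterior P(urn A | data) = 0.43113, P(urn B | data) = 0.14785, P(urn C | data) = 0.42102.
The predictive probability is P(yellow next | data) = (3/5)(0.43113) + (2/3)(0.14785) + (3/4)(0.42102) = 0.67301.

0.673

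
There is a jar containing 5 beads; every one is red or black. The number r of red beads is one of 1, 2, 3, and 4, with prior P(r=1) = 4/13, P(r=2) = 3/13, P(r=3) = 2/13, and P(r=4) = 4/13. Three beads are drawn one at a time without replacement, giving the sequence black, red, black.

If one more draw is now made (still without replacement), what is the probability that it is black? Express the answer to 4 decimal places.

The likelihood of the observed sequence under each hypothesis: P(data | r = 1) = (4/5)(1/4)(3/3) = 1/5; P(data | r = 2) = (3/5)(2/4)(2/3) = 1/5; P(data | r = 3) = (2/5)(3/4)(1/3) = 1/10; P(data | r = 4) = (1/5)(4/4)(0/3) = 0.
Weighting by the prior gives 4/13 · 1/5 = 4/65, 3/13 · 1/5 = 3/65, 2/13 · 1/10 = 1/65, 4/13 · 0 = 0; these sum to 8/65.
Dividing through by the total gives posterior P(r = 1 | data) = 1/2, P(r = 2 | data) = 3/8, P(r = 3 | data) = 1/8, P(r = 4 | data) = 0.
Averaging over the posterior, P(black next | data) = (1)(1/2) + (1/2)(3/8) + (0)(1/8) = 11/16.

0.6875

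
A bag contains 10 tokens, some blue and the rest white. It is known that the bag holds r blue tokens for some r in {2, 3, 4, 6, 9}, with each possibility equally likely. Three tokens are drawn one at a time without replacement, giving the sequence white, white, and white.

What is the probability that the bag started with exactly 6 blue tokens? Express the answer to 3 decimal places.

0.035

For each hypothesis, P(data | H) works out to: P(data | r = 2) = (8/10)(7/9)(6/8) = 7/15; P(data | r = 3) = (7/10)(6/9)(5/8) = 7/24; P(data | r = 4) = (6/10)(5/9)(4/8) = 1/6; P(data | r = 6) = (4/10)(3/9)(2/8) = 1/30; P(data | r = 9) = (1/10)(0/9) = 0.
Weighting by the prior gives 1/5 · 7/15 = 7/75, 1/5 · 7/24 = 7/120, 1/5 · 1/6 = 1/30, 1/5 · 1/30 = 1/150, 1/5 · 0 = 0; with total 23/120.
So P(r = 6 | data) = (1/150) / (23/120) = 4/115.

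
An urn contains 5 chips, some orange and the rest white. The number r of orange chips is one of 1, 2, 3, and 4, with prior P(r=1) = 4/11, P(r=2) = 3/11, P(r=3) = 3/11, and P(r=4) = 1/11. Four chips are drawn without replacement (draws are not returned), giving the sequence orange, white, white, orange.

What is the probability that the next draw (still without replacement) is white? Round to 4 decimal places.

0.5000

For each hypothesis, P(data | H) works out to: P(data | r = 1) = (1/5)(4/4)(3/3)(0/2) = 0; P(data | r = 2) = (2/5)(3/4)(2/3)(1/2) = 1/10; P(data | r = 3) = (3/5)(2/4)(1/3)(2/2) = 1/10; P(data | r = 4) = (4/5)(1/4)(0/3) = 0.
Weighting by the prior gives 4/11 · 0 = 0, 3/11 · 1/10 = 3/110, 3/11 · 1/10 = 3/110, 1/11 · 0 = 0; summing to 3/55.
Normalising, the posterior is P(r = 1 | data) = 0, P(r = 2 | data) = 1/2, P(r = 3 | data) = 1/2, P(r = 4 | data) = 0.
Averaging over the posterior, P(white next | data) = (1)(1/2) + (0)(1/2) = 1/2.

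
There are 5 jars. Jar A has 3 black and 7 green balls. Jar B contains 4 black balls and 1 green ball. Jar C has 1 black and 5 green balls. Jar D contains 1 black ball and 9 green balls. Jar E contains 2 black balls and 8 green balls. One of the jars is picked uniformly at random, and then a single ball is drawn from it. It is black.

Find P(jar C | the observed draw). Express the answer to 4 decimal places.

For each hypothesis, P(data | H) works out to: P(data | jar A) = (3/10) = 3/10; P(data | jar B) = (4/5) = 4/5; P(data | jar C) = (1/6) = 1/6; P(data | jar D) = (1/10) = 1/10; P(data | jar E) = (2/10) = 1/5.
Weighting by the prior gives 1/5 · 3/10 = 3/50, 1/5 · 4/5 = 4/25, 1/5 · 1/6 = 1/30, 1/5 · 1/10 = 1/50, 1/5 · 1/5 = 1/25; with total 47/150.
Therefore the posterior P(jar C | data) = (1/30) / (47/150) = 5/47.

0.1064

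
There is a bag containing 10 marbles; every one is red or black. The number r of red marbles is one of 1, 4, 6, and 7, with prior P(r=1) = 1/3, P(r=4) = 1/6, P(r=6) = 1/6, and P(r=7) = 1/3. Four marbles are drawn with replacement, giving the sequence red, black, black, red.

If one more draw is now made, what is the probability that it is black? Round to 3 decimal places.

The likelihood of the observed sequence under each hypothesis: P(data | r = 1) = (1/10)(9/10)(9/10)(1/10) = 0.0081; P(data | r = 4) = (4/10)(6/10)(6/10)(4/10) = 0.0576; P(data | r = 6) = (6/10)(4/10)(4/10)(6/10) = 0.0576; P(data | r = 7) = (7/10)(3/10)(3/10)(7/10) = 0.0441.
Weighting by the prior gives 1/3 · 0.0081 = 0.0027, 1/6 · 0.0576 = 0.0096, 1/6 · 0.0576 = 0.0096, 1/3 · 0.0441 = 0.0147; summing to 0.0366.
Normalising, the posterior is P(r = 1 | data) = 0.07377, P(r = 4 | data) = 0.2623, P(r = 6 | data) = 0.2623, P(r = 7 | data) = 0.40164.
The predictive probability is P(black next | data) = (9/10)(0.07377) + (3/5)(0.2623) + (2/5)(0.2623) + (3/10)(0.40164) = 0.44918.

0.449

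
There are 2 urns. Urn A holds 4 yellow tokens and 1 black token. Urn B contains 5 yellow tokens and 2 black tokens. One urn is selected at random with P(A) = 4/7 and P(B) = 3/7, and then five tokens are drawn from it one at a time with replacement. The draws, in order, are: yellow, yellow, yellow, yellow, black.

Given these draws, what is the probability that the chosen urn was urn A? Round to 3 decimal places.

0.595

For each hypothesis, P(data | H) works out to: P(data | urn A) = (4/5)(4/5)(4/5)(4/5)(1/5) = 0.08192; P(data | urn B) = (5/7)(5/7)(5/7)(5/7)(2/7) = 0.074374.
The prior-weighted likelihoods are 4/7 · 0.08192 = 0.046811, 3/7 · 0.074374 = 0.031874; summing to 0.078686.
By Bayes' rule, P(urn A | data) = (0.046811) / (0.078686) = 0.59492.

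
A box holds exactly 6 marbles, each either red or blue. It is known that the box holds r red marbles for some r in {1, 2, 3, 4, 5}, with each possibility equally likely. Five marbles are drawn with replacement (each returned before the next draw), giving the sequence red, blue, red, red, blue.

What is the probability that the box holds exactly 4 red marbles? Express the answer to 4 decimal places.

Under each hypothesis, the probability of the observed sequence is: P(data | r = 1) = (1/6)(5/6)(1/6)(1/6)(5/6) = 0.003215; P(data | r = 2) = (2/6)(4/6)(2/6)(2/6)(4/6) = 0.016461; P(data | r = 3) = (3/6)(3/6)(3/6)(3/6)(3/6) = 0.03125; P(data | r = 4) = (4/6)(2/6)(4/6)(4/6)(2/6) = 0.032922; P(data | r = 5) = (5/6)(1/6)(5/6)(5/6)(1/6) = 0.016075.
Weighting by the prior gives 1/5 · 0.003215 = 0.000643, 1/5 · 0.016461 = 0.0032922, 1/5 · 0.03125 = 0.00625, 1/5 · 0.032922 = 0.0065844, 1/5 · 0.016075 = 0.003215; summing to 0.019985.
So P(r = 4 | data) = (0.0065844) / (0.019985) = 0.32947.

0.3295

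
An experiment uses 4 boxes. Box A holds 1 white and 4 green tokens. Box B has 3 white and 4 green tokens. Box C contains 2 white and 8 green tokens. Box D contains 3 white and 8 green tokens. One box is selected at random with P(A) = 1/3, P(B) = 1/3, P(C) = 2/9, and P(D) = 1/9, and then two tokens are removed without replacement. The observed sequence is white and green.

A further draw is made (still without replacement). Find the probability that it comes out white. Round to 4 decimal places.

For each hypothesis, P(data | H) works out to: P(data | box A) = (1/5)(4/4) = 0.2; P(data | box B) = (3/7)(4/6) = 0.28571; P(data | box C) = (2/10)(8/9) = 0.17778; P(data | box D) = (3/11)(8/10) = 0.21818.
The prior-weighted likelihoods are 1/3 · 0.2 = 0.066667, 1/3 · 0.28571 = 0.095238, 2/9 · 0.17778 = 0.039506, 1/9 · 0.21818 = 0.024242; these sum to 0.22565.
Dividing through by the total gives posterior P(box A | data) = 0.29544, P(box B | data) = 0.42205, P(box C | data) = 0.17507, P(box D | data) = 0.10743.
The predictive probability is P(white next | data) = (0)(0.29544) + (2/5)(0.42205) + (1/8)(0.17507) + (2/9)(0.10743) = 0.21458.

0.2146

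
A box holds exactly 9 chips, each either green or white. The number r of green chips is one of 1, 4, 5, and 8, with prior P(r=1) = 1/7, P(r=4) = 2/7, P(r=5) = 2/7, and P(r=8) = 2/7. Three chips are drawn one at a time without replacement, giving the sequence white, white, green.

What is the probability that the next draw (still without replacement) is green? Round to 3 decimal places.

0.476

The likelihood of the observed sequence under each hypothesis: P(data | r = 1) = (8/9)(7/8)(1/7) = 1/9; P(data | r = 4) = (5/9)(4/8)(4/7) = 10/63; P(data | r = 5) = (4/9)(3/8)(5/7) = 5/42; P(data | r = 8) = (1/9)(0/8) = 0.
Weighting by the prior gives 1/7 · 1/9 = 1/63, 2/7 · 10/63 = 20/441, 2/7 · 5/42 = 5/147, 2/7 · 0 = 0; summing to 2/21.
The posterior is then P(r = 1 | data) = 1/6, P(r = 4 | data) = 10/21, P(r = 5 | data) = 5/14, P(r = 8 | data) = 0.
Averaging over the posterior, P(green next | data) = (0)(1/6) + (1/2)(10/21) + (2/3)(5/14) = 10/21.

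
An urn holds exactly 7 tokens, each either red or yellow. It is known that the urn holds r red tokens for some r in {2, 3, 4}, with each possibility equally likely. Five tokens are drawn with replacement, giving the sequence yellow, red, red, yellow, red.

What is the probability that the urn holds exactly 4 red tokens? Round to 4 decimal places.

For each hypothesis, P(data | H) works out to: P(data | r = 2) = (5/7)(2/7)(2/7)(5/7)(2/7) = 0.0119; P(data | r = 3) = (4/7)(3/7)(3/7)(4/7)(3/7) = 0.025704; P(data | r = 4) = (3/7)(4/7)(4/7)(3/7)(4/7) = 0.034271.
The prior-weighted likelihoods are 1/3 · 0.0119 = 0.0039666, 1/3 · 0.025704 = 0.0085679, 1/3 · 0.034271 = 0.011424; summing to 0.023958.
Therefore the posterior P(r = 4 | data) = (0.011424) / (0.023958) = 0.47682.

0.4768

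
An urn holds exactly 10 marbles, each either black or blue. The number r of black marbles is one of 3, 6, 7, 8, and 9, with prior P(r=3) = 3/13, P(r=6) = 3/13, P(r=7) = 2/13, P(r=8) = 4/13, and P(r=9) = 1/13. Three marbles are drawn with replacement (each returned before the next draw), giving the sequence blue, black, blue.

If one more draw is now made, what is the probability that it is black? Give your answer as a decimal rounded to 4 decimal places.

For each hypothesis, P(data | H) works out to: P(data | r = 3) = (7/10)(3/10)(7/10) = 0.147; P(data | r = 6) = (4/10)(6/10)(4/10) = 0.096; P(data | r = 7) = (3/10)(7/10)(3/10) = 0.063; P(data | r = 8) = (2/10)(8/10)(2/10) = 0.032; P(data | r = 9) = (1/10)(9/10)(1/10) = 0.009.
Multiplying each by its prior: 3/13 · 0.147 = 0.033923, 3/13 · 0.096 = 0.022154, 2/13 · 0.063 = 0.0096923, 4/13 · 0.032 = 0.0098462, 1/13 · 0.009 = 0.00069231; summing to 0.076308.
The posterior is then P(r = 3 | data) = 0.44456, P(r = 6 | data) = 0.29032, P(r = 7 | data) = 0.12702, P(r = 8 | data) = 0.12903, P(r = 9 | data) = 0.0090726.
So P(black next | data) = Σ P(black next | H) P(H | data) = (3/10)(0.44456) + (3/5)(0.29032) + (7/10)(0.12702) + (4/5)(0.12903) + (9/10)(0.0090726) = 0.50786.

0.5079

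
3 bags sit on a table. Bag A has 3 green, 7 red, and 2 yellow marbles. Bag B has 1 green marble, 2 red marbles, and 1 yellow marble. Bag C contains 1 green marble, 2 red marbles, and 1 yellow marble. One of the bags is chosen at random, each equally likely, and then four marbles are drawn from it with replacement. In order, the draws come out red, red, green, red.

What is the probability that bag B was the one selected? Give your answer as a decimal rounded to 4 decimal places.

0.2787

The likelihood of the observed sequence under each hypothesis: P(data | bag A) = (7/12)(7/12)(3/12)(7/12) = 0.049624; P(data | bag B) = (2/4)(2/4)(1/4)(2/4) = 0.03125; P(data | bag C) = (2/4)(2/4)(1/4)(2/4) = 0.03125.
Multiplying each by its prior: 1/3 · 0.049624 = 0.016541, 1/3 · 0.03125 = 0.010417, 1/3 · 0.03125 = 0.010417; summing to 0.037375.
Therefore the posterior P(bag B | data) = (0.010417) / (0.037375) = 0.27871.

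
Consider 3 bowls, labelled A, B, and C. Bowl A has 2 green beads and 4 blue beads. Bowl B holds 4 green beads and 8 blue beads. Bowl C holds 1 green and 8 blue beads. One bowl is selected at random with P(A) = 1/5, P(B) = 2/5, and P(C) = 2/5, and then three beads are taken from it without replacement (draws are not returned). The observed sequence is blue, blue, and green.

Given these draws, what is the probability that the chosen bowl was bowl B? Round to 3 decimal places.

The likelihood of the observed sequence under each hypothesis: P(data | bowl A) = (4/6)(3/5)(2/4) = 0.2; P(data | bowl B) = (8/12)(7/11)(4/10) = 0.1697; P(data | bowl C) = (8/9)(7/8)(1/7) = 0.11111.
The prior-weighted likelihoods are 1/5 · 0.2 = 0.04, 2/5 · 0.1697 = 0.067879, 2/5 · 0.11111 = 0.044444; these sum to 0.15232.
By Bayes' rule, P(bowl B | data) = (0.067879) / (0.15232) = 0.44562.

0.446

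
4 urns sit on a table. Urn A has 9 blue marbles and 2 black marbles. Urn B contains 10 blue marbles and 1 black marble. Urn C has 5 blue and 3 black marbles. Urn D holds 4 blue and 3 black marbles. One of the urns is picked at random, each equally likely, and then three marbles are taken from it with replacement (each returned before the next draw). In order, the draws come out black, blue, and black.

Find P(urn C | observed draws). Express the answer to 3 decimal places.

Under each hypothesis, the probability of the observed sequence is: P(data | urn A) = (2/11)(9/11)(2/11) = 0.027047; P(data | urn B) = (1/11)(10/11)(1/11) = 0.0075131; P(data | urn C) = (3/8)(5/8)(3/8) = 0.087891; P(data | urn D) = (3/7)(4/7)(3/7) = 0.10496.
The prior-weighted likelihoods are 1/4 · 0.027047 = 0.0067618, 1/4 · 0.0075131 = 0.0018783, 1/4 · 0.087891 = 0.021973, 1/4 · 0.10496 = 0.026239; summing to 0.056852.
By Bayes' rule, P(urn C | data) = (0.021973) / (0.056852) = 0.38649.

0.386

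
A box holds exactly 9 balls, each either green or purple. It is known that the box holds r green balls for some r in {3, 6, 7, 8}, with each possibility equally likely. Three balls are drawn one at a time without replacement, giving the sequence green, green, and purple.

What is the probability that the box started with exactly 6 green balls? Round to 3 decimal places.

0.338

For each hypothesis, P(data | H) works out to: P(data | r = 3) = (3/9)(2/8)(6/7) = 1/14; P(data | r = 6) = (6/9)(5/8)(3/7) = 5/28; P(data | r = 7) = (7/9)(6/8)(2/7) = 1/6; P(data | r = 8) = (8/9)(7/8)(1/7) = 1/9.
Weighting by the prior gives 1/4 · 1/14 = 1/56, 1/4 · 5/28 = 5/112, 1/4 · 1/6 = 1/24, 1/4 · 1/9 = 1/36; with total 19/144.
Hence P(r = 6 | data) = (5/112) / (19/144) = 45/133.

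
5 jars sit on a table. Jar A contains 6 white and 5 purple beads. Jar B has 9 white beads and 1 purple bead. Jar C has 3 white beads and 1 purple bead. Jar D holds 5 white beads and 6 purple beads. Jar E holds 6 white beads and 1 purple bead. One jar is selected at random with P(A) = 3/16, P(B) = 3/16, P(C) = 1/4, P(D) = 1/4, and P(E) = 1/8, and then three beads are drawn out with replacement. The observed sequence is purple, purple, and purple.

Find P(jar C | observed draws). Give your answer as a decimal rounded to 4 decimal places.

The likelihood of the observed sequence under each hypothesis: P(data | jar A) = (5/11)(5/11)(5/11) = 0.093914; P(data | jar B) = (1/10)(1/10)(1/10) = 0.001; P(data | jar C) = (1/4)(1/4)(1/4) = 0.015625; P(data | jar D) = (6/11)(6/11)(6/11) = 0.16228; P(data | jar E) = (1/7)(1/7)(1/7) = 0.0029155.
Multiplying each by its prior: 3/16 · 0.093914 = 0.017609, 3/16 · 0.001 = 0.0001875, 1/4 · 0.015625 = 0.0039062, 1/4 · 0.16228 = 0.040571, 1/8 · 0.0029155 = 0.00036443; these sum to 0.062638.
By Bayes' rule, P(jar C | data) = (0.0039062) / (0.062638) = 0.062362.

0.0624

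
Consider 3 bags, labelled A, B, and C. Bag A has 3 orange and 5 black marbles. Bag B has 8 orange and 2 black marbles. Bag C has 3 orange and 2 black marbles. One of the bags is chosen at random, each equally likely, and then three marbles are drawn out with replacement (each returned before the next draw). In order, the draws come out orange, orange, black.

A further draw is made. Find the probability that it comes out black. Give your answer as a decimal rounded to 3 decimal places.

For each hypothesis, P(data | H) works out to: P(data | bag A) = (3/8)(3/8)(5/8) = 0.087891; P(data | bag B) = (8/10)(8/10)(2/10) = 0.128; P(data | bag C) = (3/5)(3/5)(2/5) = 0.144.
Weighting by the prior gives 1/3 · 0.087891 = 0.029297, 1/3 · 0.128 = 0.042667, 1/3 · 0.144 = 0.048; these sum to 0.11996.
Dividing through by the total gives posterior P(bag A | data) = 0.24421, P(bag B | data) = 0.35566, P(bag C | data) = 0.40012.
The predictive probability is P(black next | data) = (5/8)(0.24421) + (1/5)(0.35566) + (2/5)(0.40012) = 0.38382.

0.384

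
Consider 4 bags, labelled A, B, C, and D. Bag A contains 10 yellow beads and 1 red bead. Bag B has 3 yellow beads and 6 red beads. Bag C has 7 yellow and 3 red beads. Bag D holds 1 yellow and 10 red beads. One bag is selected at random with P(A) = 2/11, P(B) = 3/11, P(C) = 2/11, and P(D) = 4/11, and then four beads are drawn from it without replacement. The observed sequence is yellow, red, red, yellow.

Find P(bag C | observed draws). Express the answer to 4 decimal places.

The likelihood of the observed sequence under each hypothesis: P(data | bag A) = (10/11)(1/10)(0/9) = 0; P(data | bag B) = (3/9)(6/8)(5/7)(2/6) = 0.059524; P(data | bag C) = (7/10)(3/9)(2/8)(6/7) = 0.05; P(data | bag D) = (1/11)(10/10)(9/9)(0/8) = 0.
Multiplying each by its prior: 2/11 · 0 = 0, 3/11 · 0.059524 = 0.016234, 2/11 · 0.05 = 0.0090909, 4/11 · 0 = 0; with total 0.025325.
Hence P(bag C | data) = (0.0090909) / (0.025325) = 0.35897.

0.3590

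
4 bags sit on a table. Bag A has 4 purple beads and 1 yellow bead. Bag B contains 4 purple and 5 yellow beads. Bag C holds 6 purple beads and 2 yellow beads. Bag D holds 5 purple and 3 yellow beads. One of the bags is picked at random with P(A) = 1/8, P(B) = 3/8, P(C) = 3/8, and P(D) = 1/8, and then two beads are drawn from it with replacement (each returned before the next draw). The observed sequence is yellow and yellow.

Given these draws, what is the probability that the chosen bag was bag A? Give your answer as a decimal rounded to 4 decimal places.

Compute the likelihood of the observed sequence for each case: P(data | bag A) = (1/5)(1/5) = 0.04; P(data | bag B) = (5/9)(5/9) = 0.30864; P(data | bag C) = (2/8)(2/8) = 0.0625; P(data | bag D) = (3/8)(3/8) = 0.14062.
Multiplying each by its prior: 1/8 · 0.04 = 0.005, 3/8 · 0.30864 = 0.11574, 3/8 · 0.0625 = 0.023438, 1/8 · 0.14062 = 0.017578; with total 0.16176.
So P(bag A | data) = (0.005) / (0.16176) = 0.030911.

0.0309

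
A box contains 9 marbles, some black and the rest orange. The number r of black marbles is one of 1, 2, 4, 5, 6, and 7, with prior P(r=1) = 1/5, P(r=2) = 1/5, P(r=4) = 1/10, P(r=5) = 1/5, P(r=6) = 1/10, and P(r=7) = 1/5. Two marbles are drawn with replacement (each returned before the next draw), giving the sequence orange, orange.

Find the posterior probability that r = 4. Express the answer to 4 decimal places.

Compute the likelihood of the observed sequence for each case: P(data | r = 1) = (8/9)(8/9) = 64/81; P(data | r = 2) = (7/9)(7/9) = 49/81; P(data | r = 4) = (5/9)(5/9) = 25/81; P(data | r = 5) = (4/9)(4/9) = 16/81; P(data | r = 6) = (3/9)(3/9) = 1/9; P(data | r = 7) = (2/9)(2/9) = 4/81.
The prior-weighted likelihoods are 1/5 · 64/81 = 64/405, 1/5 · 49/81 = 49/405, 1/10 · 25/81 = 5/162, 1/5 · 16/81 = 16/405, 1/10 · 1/9 = 1/90, 1/5 · 4/81 = 4/405; these sum to 10/27.
Hence P(r = 4 | data) = (5/162) / (10/27) = 1/12.

0.0833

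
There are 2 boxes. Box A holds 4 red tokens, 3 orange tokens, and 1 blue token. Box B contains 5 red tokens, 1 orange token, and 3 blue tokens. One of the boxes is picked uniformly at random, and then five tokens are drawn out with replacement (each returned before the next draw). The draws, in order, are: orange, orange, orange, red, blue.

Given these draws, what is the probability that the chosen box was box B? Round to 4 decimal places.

0.0716

Under each hypothesis, the probability of the observed sequence is: P(data | box A) = (3/8)(3/8)(3/8)(4/8)(1/8) = 0.0032959; P(data | box B) = (1/9)(1/9)(1/9)(5/9)(3/9) = 0.00025403.
The prior-weighted likelihoods are 1/2 · 0.0032959 = 0.0016479, 1/2 · 0.00025403 = 0.00012701; these sum to 0.001775.
Hence P(box B | data) = (0.00012701) / (0.001775) = 0.071558.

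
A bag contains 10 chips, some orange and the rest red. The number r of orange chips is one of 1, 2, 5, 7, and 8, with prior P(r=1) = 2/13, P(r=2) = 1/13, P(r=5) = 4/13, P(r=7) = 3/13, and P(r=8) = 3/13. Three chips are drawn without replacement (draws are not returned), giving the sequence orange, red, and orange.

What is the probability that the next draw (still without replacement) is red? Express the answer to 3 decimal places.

Compute the likelihood of the observed sequence for each case: P(data | r = 1) = (1/10)(9/9)(0/8) = 0; P(data | r = 2) = (2/10)(8/9)(1/8) = 1/45; P(data | r = 5) = (5/10)(5/9)(4/8) = 5/36; P(data | r = 7) = (7/10)(3/9)(6/8) = 7/40; P(data | r = 8) = (8/10)(2/9)(7/8) = 7/45.
The prior-weighted likelihoods are 2/13 · 0 = 0, 1/13 · 1/45 = 1/585, 4/13 · 5/36 = 5/117, 3/13 · 7/40 = 21/520, 3/13 · 7/45 = 7/195; with total 113/936.
The posterior is then P(r = 1 | data) = 0, P(r = 2 | data) = 0.014159, P(r = 5 | data) = 0.35398, P(r = 7 | data) = 0.33451, P(r = 8 | data) = 0.29735.
So P(red next | data) = Σ P(red next | H) P(H | data) = (1)(0.014159) + (4/7)(0.35398) + (2/7)(0.33451) + (1/7)(0.29735) = 0.35449.

0.354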